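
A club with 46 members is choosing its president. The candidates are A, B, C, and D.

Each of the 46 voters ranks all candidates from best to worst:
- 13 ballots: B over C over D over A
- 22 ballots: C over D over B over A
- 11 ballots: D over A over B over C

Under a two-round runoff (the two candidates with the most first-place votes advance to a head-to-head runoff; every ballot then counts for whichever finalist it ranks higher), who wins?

Round 1 first-place votes: A 0, B 13, C 22, D 11. C and B advance.
Runoff: C is ranked above B on 22 ballots, B above C on 24.

B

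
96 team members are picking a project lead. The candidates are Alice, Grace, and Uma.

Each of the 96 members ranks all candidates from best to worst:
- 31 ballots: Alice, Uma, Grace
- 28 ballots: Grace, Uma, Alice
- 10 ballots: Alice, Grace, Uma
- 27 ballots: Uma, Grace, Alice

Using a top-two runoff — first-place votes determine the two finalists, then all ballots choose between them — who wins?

Round 1 first-place votes: Alice 41, Grace 28, Uma 27. Alice and Grace advance.
Runoff: Alice is ranked above Grace on 41 ballots, Grace above Alice on 55.

Grace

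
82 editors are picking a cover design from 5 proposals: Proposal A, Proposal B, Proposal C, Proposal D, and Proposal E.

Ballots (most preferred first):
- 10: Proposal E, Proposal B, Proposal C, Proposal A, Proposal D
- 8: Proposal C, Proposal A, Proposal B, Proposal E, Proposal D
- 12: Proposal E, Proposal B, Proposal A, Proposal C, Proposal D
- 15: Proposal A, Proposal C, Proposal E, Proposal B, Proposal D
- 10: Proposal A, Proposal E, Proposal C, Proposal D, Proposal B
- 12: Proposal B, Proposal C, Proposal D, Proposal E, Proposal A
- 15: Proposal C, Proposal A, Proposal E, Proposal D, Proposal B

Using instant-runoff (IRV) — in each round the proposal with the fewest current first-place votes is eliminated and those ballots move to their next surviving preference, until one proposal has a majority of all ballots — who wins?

Proposal C

Round 1: Proposal A 25, Proposal B 12, Proposal C 23, Proposal D 0, Proposal E 22. Proposal D eliminated.
Round 2: Proposal A 25, Proposal B 12, Proposal C 23, Proposal E 22. Proposal B eliminated.
Round 3: Proposal A 25, Proposal C 35, Proposal E 22. Proposal E eliminated.
Round 4: Proposal A 37, Proposal C 45. Proposal C has a majority (≥42).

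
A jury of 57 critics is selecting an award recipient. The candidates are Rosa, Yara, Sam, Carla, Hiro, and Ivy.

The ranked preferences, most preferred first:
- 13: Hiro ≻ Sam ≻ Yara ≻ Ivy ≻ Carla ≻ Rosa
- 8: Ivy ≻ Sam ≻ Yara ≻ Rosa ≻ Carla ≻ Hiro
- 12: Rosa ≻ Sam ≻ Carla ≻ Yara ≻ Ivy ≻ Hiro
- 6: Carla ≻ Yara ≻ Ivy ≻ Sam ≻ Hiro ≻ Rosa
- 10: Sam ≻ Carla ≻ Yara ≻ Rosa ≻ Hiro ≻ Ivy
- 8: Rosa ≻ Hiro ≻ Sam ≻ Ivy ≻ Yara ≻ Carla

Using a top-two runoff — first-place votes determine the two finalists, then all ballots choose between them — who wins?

Rosa

Round 1 first-place votes: Rosa 20, Yara 0, Sam 10, Carla 6, Hiro 13, Ivy 8. Rosa and Hiro advance.
Runoff: Rosa is ranked above Hiro on 38 ballots, Hiro above Rosa on 19.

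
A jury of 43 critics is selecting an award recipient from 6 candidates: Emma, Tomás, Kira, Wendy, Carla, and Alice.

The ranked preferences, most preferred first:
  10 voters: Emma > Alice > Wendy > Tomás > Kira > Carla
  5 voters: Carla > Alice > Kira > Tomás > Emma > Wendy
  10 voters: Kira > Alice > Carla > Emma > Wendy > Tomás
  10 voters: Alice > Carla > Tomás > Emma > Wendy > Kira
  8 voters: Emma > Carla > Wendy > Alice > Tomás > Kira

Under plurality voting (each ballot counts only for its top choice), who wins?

First-place votes: Emma 18, Tomás 0, Kira 10, Wendy 0, Carla 5, Alice 10.

Emma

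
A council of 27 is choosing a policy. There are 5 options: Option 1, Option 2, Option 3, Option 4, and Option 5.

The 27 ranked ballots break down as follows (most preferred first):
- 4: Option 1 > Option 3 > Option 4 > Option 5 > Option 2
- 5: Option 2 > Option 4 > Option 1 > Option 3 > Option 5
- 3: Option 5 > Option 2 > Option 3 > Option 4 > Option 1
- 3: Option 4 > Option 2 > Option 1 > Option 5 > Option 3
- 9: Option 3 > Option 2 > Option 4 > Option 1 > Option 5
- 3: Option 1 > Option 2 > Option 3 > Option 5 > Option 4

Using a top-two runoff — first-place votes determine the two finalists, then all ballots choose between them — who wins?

Round 1 first-place votes: Option 1 7, Option 2 5, Option 3 9, Option 4 3, Option 5 3. Option 3 and Option 1 advance.
Runoff: Option 3 is ranked above Option 1 on 12 ballots, Option 1 above Option 3 on 15.

Option 1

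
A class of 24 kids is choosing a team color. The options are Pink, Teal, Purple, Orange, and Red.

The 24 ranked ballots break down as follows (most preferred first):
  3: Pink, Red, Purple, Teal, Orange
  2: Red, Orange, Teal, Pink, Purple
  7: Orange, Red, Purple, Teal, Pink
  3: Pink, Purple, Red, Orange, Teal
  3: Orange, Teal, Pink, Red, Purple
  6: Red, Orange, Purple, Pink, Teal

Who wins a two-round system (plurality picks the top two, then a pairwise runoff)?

Round 1 first-place votes: Pink 6, Teal 0, Purple 0, Orange 10, Red 8. Orange and Red advance.
Runoff: Orange is ranked above Red on 10 ballots, Red above Orange on 14.

Red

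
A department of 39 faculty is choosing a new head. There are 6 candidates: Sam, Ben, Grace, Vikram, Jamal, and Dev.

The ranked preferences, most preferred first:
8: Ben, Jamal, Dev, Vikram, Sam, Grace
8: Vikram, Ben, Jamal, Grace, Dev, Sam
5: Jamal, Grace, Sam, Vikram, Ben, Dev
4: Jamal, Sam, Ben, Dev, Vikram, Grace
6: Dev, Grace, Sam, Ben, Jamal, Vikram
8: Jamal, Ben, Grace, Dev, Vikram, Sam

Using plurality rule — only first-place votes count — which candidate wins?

Jamal

First-place votes: Sam 0, Ben 8, Grace 0, Vikram 8, Jamal 17, Dev 6.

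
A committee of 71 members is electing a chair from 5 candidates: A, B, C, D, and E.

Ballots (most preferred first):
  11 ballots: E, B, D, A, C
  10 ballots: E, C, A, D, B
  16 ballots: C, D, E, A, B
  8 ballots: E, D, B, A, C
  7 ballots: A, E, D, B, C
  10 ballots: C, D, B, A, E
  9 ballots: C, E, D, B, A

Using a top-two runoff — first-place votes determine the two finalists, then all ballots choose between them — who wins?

Round 1 first-place votes: A 7, B 0, C 35, D 0, E 29. C and E advance.
Runoff: C is ranked above E on 35 ballots, E above C on 36.

E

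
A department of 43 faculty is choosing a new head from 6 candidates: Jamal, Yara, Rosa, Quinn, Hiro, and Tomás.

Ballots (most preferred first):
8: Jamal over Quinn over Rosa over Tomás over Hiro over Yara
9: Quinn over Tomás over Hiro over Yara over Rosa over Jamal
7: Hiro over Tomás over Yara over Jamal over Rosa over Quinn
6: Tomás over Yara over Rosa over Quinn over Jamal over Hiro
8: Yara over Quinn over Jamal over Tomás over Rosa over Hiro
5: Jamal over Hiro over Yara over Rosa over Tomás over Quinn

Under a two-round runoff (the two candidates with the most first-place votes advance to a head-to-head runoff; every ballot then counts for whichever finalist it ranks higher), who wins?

Quinn

Round 1 first-place votes: Jamal 13, Yara 8, Rosa 0, Quinn 9, Hiro 7, Tomás 6. Jamal and Quinn advance.
Runoff: Jamal is ranked above Quinn on 20 ballots, Quinn above Jamal on 23.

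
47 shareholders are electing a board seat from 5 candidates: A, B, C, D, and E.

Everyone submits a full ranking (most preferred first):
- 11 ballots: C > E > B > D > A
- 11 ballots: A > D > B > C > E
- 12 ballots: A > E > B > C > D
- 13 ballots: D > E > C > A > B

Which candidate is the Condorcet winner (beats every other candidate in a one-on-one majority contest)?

D vs A: 24–23
D vs B: 24–23
D vs C: 24–23
D vs E: 24–23
D beats every other candidate.

D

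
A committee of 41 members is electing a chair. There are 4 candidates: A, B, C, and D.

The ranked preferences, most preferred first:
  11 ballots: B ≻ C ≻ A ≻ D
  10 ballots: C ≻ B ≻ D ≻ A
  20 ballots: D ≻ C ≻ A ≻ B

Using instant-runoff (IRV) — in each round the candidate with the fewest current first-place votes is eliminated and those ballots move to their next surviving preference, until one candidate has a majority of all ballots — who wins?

B

Round 1: A 0, B 11, C 10, D 20. A eliminated.
Round 2: B 11, C 10, D 20. C eliminated.
Round 3: B 21, D 20. B has a majority (≥21).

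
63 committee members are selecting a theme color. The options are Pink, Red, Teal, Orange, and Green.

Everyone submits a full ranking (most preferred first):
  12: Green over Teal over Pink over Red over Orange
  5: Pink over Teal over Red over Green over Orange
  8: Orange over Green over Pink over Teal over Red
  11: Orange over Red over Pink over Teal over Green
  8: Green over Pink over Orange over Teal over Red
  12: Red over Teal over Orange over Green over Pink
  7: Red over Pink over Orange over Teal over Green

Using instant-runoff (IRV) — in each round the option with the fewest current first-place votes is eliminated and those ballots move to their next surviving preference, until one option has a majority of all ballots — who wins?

Round 1: Pink 5, Red 19, Teal 0, Orange 19, Green 20. Teal eliminated.
Round 2: Pink 5, Red 19, Orange 19, Green 20. Pink eliminated.
Round 3: Red 24, Orange 19, Green 20. Orange eliminated.
Round 4: Red 35, Green 28. Red has a majority (≥32).

Red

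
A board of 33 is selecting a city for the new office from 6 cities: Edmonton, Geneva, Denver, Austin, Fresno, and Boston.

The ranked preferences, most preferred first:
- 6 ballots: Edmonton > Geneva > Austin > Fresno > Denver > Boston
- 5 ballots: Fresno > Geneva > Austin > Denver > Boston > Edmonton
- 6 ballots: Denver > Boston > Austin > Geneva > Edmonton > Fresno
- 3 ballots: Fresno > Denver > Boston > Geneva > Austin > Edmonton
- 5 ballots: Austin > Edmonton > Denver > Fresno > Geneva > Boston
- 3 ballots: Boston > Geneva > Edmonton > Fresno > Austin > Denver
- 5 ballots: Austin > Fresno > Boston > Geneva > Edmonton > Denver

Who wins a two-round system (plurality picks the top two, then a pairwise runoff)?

Round 1 first-place votes: Edmonton 6, Geneva 0, Denver 6, Austin 10, Fresno 8, Boston 3. Austin and Fresno advance.
Runoff: Austin is ranked above Fresno on 22 ballots, Fresno above Austin on 11.

Austin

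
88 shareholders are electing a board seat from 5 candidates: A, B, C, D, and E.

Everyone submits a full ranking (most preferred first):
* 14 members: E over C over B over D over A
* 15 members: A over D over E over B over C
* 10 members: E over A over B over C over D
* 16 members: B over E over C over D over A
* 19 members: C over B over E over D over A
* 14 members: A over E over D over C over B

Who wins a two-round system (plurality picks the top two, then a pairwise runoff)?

E

Round 1 first-place votes: A 29, B 16, C 19, D 0, E 24. A and E advance.
Runoff: A is ranked above E on 29 ballots, E above A on 59.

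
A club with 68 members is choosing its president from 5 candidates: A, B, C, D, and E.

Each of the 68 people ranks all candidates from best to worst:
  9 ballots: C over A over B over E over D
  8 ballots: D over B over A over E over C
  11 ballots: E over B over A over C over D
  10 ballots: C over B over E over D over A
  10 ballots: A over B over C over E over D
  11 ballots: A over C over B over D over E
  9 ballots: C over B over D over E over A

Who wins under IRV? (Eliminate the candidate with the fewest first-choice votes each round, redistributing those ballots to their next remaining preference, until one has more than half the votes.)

Round 1: A 21, B 0, C 28, D 8, E 11. B eliminated.
Round 2: A 21, C 28, D 8, E 11. D eliminated.
Round 3: A 29, C 28, E 11. E eliminated.
Round 4: A 40, C 28. A has a majority (≥35).

A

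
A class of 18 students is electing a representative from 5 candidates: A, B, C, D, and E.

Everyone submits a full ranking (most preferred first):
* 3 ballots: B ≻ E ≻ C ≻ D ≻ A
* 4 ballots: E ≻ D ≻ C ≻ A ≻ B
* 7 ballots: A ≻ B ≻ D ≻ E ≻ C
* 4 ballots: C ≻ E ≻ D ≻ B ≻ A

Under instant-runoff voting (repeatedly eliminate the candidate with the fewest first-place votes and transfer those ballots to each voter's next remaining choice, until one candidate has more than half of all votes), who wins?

E

Round 1: A 7, B 3, C 4, D 0, E 4. D eliminated.
Round 2: A 7, B 3, C 4, E 4. B eliminated.
Round 3: A 7, C 4, E 7. C eliminated.
Round 4: A 7, E 11. E has a majority (≥10).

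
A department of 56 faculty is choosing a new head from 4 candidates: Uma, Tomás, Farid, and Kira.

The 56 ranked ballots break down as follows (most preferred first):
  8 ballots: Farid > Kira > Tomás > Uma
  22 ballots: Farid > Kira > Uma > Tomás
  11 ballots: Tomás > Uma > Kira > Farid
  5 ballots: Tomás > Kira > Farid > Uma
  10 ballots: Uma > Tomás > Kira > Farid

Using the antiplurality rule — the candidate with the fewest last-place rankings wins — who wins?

Last-place votes: Uma 13, Tomás 22, Farid 21, Kira 0.

Kira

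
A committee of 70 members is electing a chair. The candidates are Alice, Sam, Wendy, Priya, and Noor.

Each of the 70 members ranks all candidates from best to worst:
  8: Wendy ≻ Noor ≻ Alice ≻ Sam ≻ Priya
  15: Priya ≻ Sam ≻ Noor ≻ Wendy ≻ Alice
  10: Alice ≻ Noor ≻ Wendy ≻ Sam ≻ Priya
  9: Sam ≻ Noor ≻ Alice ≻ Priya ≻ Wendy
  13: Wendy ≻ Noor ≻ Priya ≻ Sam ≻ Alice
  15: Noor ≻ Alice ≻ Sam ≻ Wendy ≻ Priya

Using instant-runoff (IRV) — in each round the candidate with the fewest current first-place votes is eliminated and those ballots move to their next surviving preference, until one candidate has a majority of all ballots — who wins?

Noor

Round 1: Alice 10, Sam 9, Wendy 21, Priya 15, Noor 15. Sam eliminated.
Round 2: Alice 10, Wendy 21, Priya 15, Noor 24. Alice eliminated.
Round 3: Wendy 21, Priya 15, Noor 34. Priya eliminated.
Round 4: Wendy 21, Noor 49. Noor has a majority (≥36).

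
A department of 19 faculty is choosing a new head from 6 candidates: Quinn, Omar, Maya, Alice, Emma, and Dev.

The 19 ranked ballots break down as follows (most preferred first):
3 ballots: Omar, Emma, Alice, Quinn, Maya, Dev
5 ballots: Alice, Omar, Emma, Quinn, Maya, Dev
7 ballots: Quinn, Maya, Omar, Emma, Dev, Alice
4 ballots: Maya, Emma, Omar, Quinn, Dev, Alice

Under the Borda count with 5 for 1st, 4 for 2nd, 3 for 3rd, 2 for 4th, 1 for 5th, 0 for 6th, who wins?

Quinn: 3×2 + 5×2 + 7×5 + 4×2 = 59
Omar: 3×5 + 5×4 + 7×3 + 4×3 = 68
Maya: 3×1 + 5×1 + 7×4 + 4×5 = 56
Alice: 3×3 + 5×5 + 7×0 + 4×0 = 34
Emma: 3×4 + 5×3 + 7×2 + 4×4 = 57
Dev: 3×0 + 5×0 + 7×1 + 4×1 = 11

Omar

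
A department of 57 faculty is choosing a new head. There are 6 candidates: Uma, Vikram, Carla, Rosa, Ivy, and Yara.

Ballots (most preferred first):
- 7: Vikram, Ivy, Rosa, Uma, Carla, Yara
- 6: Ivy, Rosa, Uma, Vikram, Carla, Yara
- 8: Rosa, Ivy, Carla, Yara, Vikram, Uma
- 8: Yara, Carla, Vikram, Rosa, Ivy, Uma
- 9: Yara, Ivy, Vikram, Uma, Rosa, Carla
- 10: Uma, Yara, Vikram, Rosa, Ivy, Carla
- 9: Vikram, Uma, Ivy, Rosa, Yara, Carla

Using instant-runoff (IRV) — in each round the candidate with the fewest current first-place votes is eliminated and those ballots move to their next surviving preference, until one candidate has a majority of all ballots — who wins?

Yara

Round 1: Uma 10, Vikram 16, Carla 0, Rosa 8, Ivy 6, Yara 17. Carla eliminated.
Round 2: Uma 10, Vikram 16, Rosa 8, Ivy 6, Yara 17. Ivy eliminated.
Round 3: Uma 10, Vikram 16, Rosa 14, Yara 17. Uma eliminated.
Round 4: Vikram 16, Rosa 14, Yara 27. Rosa eliminated.
Round 5: Vikram 22, Yara 35. Yara has a majority (≥29).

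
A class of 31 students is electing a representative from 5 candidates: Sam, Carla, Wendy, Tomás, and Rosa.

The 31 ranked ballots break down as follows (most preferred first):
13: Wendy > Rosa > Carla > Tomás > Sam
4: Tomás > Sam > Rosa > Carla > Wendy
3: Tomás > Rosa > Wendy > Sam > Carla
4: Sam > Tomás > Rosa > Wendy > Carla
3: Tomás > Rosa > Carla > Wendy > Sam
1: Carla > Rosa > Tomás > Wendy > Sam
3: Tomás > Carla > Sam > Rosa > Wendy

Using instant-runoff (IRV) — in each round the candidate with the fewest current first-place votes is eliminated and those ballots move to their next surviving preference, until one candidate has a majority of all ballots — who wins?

Round 1: Sam 4, Carla 1, Wendy 13, Tomás 13, Rosa 0. Rosa eliminated.
Round 2: Sam 4, Carla 1, Wendy 13, Tomás 13. Carla eliminated.
Round 3: Sam 4, Wendy 13, Tomás 14. Sam eliminated.
Round 4: Wendy 13, Tomás 18. Tomás has a majority (≥16).

Tomás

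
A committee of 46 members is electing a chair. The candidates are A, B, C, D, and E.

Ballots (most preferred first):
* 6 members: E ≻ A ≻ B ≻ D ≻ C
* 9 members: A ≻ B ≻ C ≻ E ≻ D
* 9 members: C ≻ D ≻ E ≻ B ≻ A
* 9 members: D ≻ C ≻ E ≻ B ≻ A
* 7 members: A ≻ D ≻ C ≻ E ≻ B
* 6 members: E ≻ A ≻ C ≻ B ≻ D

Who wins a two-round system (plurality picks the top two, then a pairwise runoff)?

Round 1 first-place votes: A 16, B 0, C 9, D 9, E 12. A and E advance.
Runoff: A is ranked above E on 16 ballots, E above A on 30.

E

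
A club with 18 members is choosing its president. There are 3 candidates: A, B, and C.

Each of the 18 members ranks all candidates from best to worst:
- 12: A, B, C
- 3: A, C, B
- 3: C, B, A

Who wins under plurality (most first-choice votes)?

A

First-place votes: A 15, B 0, C 3.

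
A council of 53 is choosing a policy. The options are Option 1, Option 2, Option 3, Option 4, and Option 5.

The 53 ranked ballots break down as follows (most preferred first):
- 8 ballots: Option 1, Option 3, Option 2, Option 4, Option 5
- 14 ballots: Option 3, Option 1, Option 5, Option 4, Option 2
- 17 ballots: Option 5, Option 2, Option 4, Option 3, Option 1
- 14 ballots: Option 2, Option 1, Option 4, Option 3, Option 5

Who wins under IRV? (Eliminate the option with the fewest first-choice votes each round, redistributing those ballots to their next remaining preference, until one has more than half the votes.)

Option 3

Round 1: Option 1 8, Option 2 14, Option 3 14, Option 4 0, Option 5 17. Option 4 eliminated.
Round 2: Option 1 8, Option 2 14, Option 3 14, Option 5 17. Option 1 eliminated.
Round 3: Option 2 14, Option 3 22, Option 5 17. Option 2 eliminated.
Round 4: Option 3 36, Option 5 17. Option 3 has a majority (≥27).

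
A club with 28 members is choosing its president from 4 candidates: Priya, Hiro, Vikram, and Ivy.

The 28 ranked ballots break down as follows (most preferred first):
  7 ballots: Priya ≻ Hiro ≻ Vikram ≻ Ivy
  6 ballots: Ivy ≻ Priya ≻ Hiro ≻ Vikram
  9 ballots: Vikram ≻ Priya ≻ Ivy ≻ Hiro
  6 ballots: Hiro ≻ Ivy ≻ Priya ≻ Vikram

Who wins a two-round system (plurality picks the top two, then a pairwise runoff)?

Round 1 first-place votes: Priya 7, Hiro 6, Vikram 9, Ivy 6. Vikram and Priya advance.
Runoff: Vikram is ranked above Priya on 9 ballots, Priya above Vikram on 19.

Priya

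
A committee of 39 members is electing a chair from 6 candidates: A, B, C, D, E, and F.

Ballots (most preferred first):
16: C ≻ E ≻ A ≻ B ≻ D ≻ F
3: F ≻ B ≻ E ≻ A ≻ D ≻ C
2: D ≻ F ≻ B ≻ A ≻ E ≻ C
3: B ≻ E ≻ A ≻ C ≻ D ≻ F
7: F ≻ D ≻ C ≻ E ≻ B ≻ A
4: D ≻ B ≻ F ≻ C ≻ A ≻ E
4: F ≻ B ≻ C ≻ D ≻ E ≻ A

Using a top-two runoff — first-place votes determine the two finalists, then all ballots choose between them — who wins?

F

Round 1 first-place votes: A 0, B 3, C 16, D 6, E 0, F 14. C and F advance.
Runoff: C is ranked above F on 19 ballots, F above C on 20.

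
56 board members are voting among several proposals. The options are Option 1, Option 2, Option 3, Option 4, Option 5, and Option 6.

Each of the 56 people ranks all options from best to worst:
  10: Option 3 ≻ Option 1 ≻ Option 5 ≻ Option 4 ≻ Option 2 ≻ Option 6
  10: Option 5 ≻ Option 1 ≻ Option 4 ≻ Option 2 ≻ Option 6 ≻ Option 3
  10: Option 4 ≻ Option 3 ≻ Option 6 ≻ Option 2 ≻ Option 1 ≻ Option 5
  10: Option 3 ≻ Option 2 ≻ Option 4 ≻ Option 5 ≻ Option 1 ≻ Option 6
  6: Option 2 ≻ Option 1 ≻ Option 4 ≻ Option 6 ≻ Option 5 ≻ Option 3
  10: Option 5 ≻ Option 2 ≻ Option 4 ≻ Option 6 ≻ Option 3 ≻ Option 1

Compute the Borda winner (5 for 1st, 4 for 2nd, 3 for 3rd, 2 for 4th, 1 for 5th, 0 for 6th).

Option 1: 10×4 + 10×4 + 10×1 + 10×1 + 6×4 + 10×0 = 124
Option 2: 10×1 + 10×2 + 10×2 + 10×4 + 6×5 + 10×4 = 160
Option 3: 10×5 + 10×0 + 10×4 + 10×5 + 6×0 + 10×1 = 150
Option 4: 10×2 + 10×3 + 10×5 + 10×3 + 6×3 + 10×3 = 178
Option 5: 10×3 + 10×5 + 10×0 + 10×2 + 6×1 + 10×5 = 156
Option 6: 10×0 + 10×1 + 10×3 + 10×0 + 6×2 + 10×2 = 72

Option 4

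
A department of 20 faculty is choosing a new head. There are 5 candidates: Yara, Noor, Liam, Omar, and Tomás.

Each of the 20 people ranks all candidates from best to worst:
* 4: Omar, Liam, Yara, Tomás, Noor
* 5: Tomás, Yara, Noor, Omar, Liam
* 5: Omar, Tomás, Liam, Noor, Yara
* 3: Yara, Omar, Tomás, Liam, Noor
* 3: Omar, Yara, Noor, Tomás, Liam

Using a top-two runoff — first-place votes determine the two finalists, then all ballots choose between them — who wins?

Omar

Round 1 first-place votes: Yara 3, Noor 0, Liam 0, Omar 12, Tomás 5. Omar and Tomás advance.
Runoff: Omar is ranked above Tomás on 15 ballots, Tomás above Omar on 5.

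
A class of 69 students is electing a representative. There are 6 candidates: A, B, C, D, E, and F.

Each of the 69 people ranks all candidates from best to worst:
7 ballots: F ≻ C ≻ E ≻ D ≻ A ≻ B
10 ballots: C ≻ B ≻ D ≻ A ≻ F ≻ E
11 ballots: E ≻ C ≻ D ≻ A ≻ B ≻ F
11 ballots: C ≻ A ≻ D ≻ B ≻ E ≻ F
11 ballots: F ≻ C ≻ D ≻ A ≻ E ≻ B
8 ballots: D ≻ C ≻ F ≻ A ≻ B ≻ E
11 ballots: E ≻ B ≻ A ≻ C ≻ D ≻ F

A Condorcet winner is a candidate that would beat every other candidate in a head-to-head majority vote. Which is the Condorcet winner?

C vs A: 58–11
C vs B: 58–11
C vs D: 61–8
C vs E: 47–22
C vs F: 51–18
C beats every other candidate.

C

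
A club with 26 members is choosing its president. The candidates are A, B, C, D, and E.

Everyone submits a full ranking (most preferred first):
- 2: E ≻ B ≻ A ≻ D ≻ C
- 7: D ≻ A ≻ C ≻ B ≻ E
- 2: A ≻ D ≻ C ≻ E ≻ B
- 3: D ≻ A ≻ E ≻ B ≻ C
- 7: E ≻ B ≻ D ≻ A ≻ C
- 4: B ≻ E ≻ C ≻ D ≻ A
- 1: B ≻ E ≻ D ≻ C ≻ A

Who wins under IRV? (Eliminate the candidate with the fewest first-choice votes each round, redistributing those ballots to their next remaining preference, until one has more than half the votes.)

E

Round 1: A 2, B 5, C 0, D 10, E 9. C eliminated.
Round 2: A 2, B 5, D 10, E 9. A eliminated.
Round 3: B 5, D 12, E 9. B eliminated.
Round 4: D 12, E 14. E has a majority (≥14).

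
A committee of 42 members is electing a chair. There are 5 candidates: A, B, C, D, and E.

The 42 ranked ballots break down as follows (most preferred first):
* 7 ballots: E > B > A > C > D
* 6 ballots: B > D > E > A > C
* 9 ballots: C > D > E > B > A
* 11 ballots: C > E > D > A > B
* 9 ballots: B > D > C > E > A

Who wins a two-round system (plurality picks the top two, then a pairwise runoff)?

Round 1 first-place votes: A 0, B 15, C 20, D 0, E 7. C and B advance.
Runoff: C is ranked above B on 20 ballots, B above C on 22.

B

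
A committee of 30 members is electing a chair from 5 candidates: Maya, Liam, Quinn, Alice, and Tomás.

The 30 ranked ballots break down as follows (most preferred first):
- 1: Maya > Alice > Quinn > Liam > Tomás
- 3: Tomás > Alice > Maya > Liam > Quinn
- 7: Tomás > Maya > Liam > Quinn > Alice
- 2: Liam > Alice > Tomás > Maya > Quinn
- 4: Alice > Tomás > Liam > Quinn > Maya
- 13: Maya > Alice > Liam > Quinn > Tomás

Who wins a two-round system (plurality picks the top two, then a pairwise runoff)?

Round 1 first-place votes: Maya 14, Liam 2, Quinn 0, Alice 4, Tomás 10. Maya and Tomás advance.
Runoff: Maya is ranked above Tomás on 14 ballots, Tomás above Maya on 16.

Tomás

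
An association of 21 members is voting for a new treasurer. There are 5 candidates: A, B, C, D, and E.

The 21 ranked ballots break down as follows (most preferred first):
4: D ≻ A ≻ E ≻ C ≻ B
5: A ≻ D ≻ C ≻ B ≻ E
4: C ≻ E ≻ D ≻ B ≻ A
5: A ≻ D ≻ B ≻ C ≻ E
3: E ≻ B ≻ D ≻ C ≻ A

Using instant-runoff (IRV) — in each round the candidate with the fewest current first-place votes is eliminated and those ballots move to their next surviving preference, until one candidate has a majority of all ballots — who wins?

Round 1: A 10, B 0, C 4, D 4, E 3. B eliminated.
Round 2: A 10, C 4, D 4, E 3. E eliminated.
Round 3: A 10, C 4, D 7. C eliminated.
Round 4: A 10, D 11. D has a majority (≥11).

D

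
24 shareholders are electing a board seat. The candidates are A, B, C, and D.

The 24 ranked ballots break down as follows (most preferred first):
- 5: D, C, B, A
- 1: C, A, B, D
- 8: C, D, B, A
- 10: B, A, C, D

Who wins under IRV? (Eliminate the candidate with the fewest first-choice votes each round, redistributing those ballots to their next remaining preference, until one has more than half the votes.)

C

Round 1: A 0, B 10, C 9, D 5. A eliminated.
Round 2: B 10, C 9, D 5. D eliminated.
Round 3: B 10, C 14. C has a majority (≥13).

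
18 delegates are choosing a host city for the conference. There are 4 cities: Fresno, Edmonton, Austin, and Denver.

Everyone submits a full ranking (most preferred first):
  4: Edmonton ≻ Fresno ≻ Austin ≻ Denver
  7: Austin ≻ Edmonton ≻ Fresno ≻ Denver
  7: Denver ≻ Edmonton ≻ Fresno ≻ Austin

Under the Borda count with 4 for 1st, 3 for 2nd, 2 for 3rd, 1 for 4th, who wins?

Fresno: 4×3 + 7×2 + 7×2 = 40
Edmonton: 4×4 + 7×3 + 7×3 = 58
Austin: 4×2 + 7×4 + 7×1 = 43
Denver: 4×1 + 7×1 + 7×4 = 39

Edmonton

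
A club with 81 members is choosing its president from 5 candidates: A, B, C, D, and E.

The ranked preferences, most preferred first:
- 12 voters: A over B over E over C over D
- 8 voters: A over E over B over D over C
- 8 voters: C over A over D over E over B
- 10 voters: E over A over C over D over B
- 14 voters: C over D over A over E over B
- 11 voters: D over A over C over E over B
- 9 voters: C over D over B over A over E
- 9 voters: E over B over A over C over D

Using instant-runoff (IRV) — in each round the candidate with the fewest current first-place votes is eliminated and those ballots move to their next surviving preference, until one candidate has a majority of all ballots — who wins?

Round 1: A 20, B 0, C 31, D 11, E 19. B eliminated.
Round 2: A 20, C 31, D 11, E 19. D eliminated.
Round 3: A 31, C 31, E 19. E eliminated.
Round 4: A 50, C 31. A has a majority (≥41).

A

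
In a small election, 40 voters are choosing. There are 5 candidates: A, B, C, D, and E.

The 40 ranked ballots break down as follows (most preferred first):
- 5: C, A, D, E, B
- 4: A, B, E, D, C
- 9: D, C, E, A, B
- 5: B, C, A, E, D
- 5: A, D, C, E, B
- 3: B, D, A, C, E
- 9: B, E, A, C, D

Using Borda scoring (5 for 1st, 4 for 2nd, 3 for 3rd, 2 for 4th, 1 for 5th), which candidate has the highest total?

A: 5×4 + 4×5 + 9×2 + 5×3 + 5×5 + 3×3 + 9×3 = 134
B: 5×1 + 4×4 + 9×1 + 5×5 + 5×1 + 3×5 + 9×5 = 120
C: 5×5 + 4×1 + 9×4 + 5×4 + 5×3 + 3×2 + 9×2 = 124
D: 5×3 + 4×2 + 9×5 + 5×1 + 5×4 + 3×4 + 9×1 = 114
E: 5×2 + 4×3 + 9×3 + 5×2 + 5×2 + 3×1 + 9×4 = 108

A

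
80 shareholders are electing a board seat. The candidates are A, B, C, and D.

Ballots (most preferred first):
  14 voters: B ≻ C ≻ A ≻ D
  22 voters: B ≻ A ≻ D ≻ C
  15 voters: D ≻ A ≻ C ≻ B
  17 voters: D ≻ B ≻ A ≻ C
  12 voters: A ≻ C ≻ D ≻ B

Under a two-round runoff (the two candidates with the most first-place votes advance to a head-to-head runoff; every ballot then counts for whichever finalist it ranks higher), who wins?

Round 1 first-place votes: A 12, B 36, C 0, D 32. B and D advance.
Runoff: B is ranked above D on 36 ballots, D above B on 44.

D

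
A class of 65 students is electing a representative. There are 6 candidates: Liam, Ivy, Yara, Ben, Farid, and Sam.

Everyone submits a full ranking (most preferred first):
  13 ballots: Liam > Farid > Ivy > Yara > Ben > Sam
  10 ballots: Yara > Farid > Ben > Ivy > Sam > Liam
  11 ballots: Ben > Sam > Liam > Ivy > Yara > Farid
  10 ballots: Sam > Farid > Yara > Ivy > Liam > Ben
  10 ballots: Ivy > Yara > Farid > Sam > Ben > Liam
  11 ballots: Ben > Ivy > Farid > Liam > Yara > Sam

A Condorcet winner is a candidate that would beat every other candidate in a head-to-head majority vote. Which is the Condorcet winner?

Farid

Farid vs Liam: 41–24
Farid vs Ivy: 33–32
Farid vs Yara: 34–31
Farid vs Ben: 43–22
Farid vs Sam: 44–21
Farid beats every other candidate.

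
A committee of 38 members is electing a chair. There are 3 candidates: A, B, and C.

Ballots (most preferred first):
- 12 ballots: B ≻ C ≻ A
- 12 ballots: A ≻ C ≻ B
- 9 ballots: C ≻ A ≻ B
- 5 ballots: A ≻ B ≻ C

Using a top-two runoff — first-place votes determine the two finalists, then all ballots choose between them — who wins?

A

Round 1 first-place votes: A 17, B 12, C 9. A and B advance.
Runoff: A is ranked above B on 26 ballots, B above A on 12.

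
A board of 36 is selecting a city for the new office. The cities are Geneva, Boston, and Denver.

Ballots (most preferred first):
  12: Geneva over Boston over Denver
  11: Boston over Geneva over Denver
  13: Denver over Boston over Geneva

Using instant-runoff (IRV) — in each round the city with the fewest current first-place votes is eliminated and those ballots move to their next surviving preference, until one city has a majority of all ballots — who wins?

Geneva

Round 1: Geneva 12, Boston 11, Denver 13. Boston eliminated.
Round 2: Geneva 23, Denver 13. Geneva has a majority (≥19).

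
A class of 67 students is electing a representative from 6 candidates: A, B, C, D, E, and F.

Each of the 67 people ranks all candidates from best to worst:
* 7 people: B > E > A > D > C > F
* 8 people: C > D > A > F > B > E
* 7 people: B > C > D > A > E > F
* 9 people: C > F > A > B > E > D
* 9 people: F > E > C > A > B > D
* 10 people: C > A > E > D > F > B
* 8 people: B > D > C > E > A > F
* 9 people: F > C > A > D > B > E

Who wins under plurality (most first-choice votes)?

First-place votes: A 0, B 22, C 27, D 0, E 0, F 18.

C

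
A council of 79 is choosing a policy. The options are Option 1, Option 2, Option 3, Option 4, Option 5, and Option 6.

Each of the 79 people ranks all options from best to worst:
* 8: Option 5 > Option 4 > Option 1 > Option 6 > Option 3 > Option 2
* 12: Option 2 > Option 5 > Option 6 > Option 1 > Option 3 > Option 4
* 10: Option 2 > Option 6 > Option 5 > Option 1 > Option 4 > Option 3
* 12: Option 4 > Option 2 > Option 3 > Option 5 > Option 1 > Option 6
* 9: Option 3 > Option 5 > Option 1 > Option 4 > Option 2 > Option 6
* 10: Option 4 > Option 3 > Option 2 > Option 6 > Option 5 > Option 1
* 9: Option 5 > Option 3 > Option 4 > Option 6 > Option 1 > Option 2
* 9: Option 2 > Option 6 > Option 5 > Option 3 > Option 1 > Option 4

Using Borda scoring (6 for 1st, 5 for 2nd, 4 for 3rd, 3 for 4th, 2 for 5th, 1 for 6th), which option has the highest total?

Option 5

Option 1: 8×4 + 12×3 + 10×3 + 12×2 + 9×4 + 10×1 + 9×2 + 9×2 = 204
Option 2: 8×1 + 12×6 + 10×6 + 12×5 + 9×2 + 10×4 + 9×1 + 9×6 = 321
Option 3: 8×2 + 12×2 + 10×1 + 12×4 + 9×6 + 10×5 + 9×5 + 9×3 = 274
Option 4: 8×5 + 12×1 + 10×2 + 12×6 + 9×3 + 10×6 + 9×4 + 9×1 = 276
Option 5: 8×6 + 12×5 + 10×4 + 12×3 + 9×5 + 10×2 + 9×6 + 9×4 = 339
Option 6: 8×3 + 12×4 + 10×5 + 12×1 + 9×1 + 10×3 + 9×3 + 9×5 = 245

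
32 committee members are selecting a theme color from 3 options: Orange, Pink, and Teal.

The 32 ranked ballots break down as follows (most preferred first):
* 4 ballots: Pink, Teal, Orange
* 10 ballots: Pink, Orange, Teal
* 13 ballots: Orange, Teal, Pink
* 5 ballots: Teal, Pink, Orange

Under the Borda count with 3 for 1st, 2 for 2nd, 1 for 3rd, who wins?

Orange

Orange: 4×1 + 10×2 + 13×3 + 5×1 = 68
Pink: 4×3 + 10×3 + 13×1 + 5×2 = 65
Teal: 4×2 + 10×1 + 13×2 + 5×3 = 59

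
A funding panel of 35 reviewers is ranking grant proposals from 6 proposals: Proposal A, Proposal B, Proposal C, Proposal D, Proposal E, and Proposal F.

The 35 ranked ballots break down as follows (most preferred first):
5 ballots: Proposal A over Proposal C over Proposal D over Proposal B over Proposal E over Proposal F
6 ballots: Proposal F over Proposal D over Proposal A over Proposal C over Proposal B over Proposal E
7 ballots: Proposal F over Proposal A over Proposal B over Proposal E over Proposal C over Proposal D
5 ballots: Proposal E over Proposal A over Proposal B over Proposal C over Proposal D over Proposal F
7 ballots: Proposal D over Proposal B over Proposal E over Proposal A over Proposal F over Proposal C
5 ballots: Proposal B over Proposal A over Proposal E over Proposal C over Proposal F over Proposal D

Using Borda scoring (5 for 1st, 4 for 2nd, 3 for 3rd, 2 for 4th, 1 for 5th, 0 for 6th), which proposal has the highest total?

Proposal A

Proposal A: 5×5 + 6×3 + 7×4 + 5×4 + 7×2 + 5×4 = 125
Proposal B: 5×2 + 6×1 + 7×3 + 5×3 + 7×4 + 5×5 = 105
Proposal C: 5×4 + 6×2 + 7×1 + 5×2 + 7×0 + 5×2 = 59
Proposal D: 5×3 + 6×4 + 7×0 + 5×1 + 7×5 + 5×0 = 79
Proposal E: 5×1 + 6×0 + 7×2 + 5×5 + 7×3 + 5×3 = 80
Proposal F: 5×0 + 6×5 + 7×5 + 5×0 + 7×1 + 5×1 = 77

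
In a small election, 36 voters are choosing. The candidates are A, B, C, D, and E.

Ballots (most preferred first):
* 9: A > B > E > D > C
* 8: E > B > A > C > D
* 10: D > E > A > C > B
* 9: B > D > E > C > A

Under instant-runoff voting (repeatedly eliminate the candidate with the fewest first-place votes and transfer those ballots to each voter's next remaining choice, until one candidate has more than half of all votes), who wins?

Round 1: A 9, B 9, C 0, D 10, E 8. C eliminated.
Round 2: A 9, B 9, D 10, E 8. E eliminated.
Round 3: A 9, B 17, D 10. A eliminated.
Round 4: B 26, D 10. B has a majority (≥19).

B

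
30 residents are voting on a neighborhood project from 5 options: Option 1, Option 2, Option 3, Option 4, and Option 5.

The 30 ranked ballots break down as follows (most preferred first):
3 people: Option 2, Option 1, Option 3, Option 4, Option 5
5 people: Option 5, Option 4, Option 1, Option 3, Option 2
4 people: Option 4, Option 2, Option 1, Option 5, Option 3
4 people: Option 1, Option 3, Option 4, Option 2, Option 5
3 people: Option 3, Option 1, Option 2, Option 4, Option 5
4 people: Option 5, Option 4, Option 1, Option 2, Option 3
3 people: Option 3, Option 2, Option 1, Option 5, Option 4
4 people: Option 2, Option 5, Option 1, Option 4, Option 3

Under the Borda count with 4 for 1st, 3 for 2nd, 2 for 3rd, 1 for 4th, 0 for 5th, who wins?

Option 1

Option 1: 3×3 + 5×2 + 4×2 + 4×4 + 3×3 + 4×2 + 3×2 + 4×2 = 74
Option 2: 3×4 + 5×0 + 4×3 + 4×1 + 3×2 + 4×1 + 3×3 + 4×4 = 63
Option 3: 3×2 + 5×1 + 4×0 + 4×3 + 3×4 + 4×0 + 3×4 + 4×0 = 47
Option 4: 3×1 + 5×3 + 4×4 + 4×2 + 3×1 + 4×3 + 3×0 + 4×1 = 61
Option 5: 3×0 + 5×4 + 4×1 + 4×0 + 3×0 + 4×4 + 3×1 + 4×3 = 55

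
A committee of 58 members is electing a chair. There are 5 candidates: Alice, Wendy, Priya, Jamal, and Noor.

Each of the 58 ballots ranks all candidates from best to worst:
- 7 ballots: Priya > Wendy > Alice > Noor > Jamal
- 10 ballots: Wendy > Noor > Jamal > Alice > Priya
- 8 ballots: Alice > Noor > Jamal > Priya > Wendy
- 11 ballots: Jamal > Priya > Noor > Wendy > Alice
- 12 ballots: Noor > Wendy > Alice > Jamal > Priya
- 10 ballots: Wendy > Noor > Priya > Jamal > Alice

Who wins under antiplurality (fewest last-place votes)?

Noor

Last-place votes: Alice 21, Wendy 8, Priya 22, Jamal 7, Noor 0.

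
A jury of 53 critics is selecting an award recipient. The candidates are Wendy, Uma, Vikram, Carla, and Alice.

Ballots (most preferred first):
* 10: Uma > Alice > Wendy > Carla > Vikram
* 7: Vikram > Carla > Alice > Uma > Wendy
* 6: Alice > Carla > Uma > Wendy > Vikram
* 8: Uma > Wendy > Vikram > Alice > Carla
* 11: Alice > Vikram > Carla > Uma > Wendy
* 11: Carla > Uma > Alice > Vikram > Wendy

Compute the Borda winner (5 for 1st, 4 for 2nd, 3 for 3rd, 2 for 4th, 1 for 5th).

Wendy: 10×3 + 7×1 + 6×2 + 8×4 + 11×1 + 11×1 = 103
Uma: 10×5 + 7×2 + 6×3 + 8×5 + 11×2 + 11×4 = 188
Vikram: 10×1 + 7×5 + 6×1 + 8×3 + 11×4 + 11×2 = 141
Carla: 10×2 + 7×4 + 6×4 + 8×1 + 11×3 + 11×5 = 168
Alice: 10×4 + 7×3 + 6×5 + 8×2 + 11×5 + 11×3 = 195

Alice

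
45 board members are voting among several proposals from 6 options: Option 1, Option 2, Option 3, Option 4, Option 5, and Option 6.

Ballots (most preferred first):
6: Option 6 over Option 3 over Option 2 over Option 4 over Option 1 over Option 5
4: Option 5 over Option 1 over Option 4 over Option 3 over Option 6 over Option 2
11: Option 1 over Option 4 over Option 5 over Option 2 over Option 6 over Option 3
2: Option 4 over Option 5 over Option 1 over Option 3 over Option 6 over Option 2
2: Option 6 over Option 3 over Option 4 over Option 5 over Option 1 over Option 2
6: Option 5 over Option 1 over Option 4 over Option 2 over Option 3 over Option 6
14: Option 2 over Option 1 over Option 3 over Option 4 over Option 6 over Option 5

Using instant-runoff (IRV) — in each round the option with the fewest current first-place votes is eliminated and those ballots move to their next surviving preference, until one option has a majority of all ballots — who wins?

Round 1: Option 1 11, Option 2 14, Option 3 0, Option 4 2, Option 5 10, Option 6 8. Option 3 eliminated.
Round 2: Option 1 11, Option 2 14, Option 4 2, Option 5 10, Option 6 8. Option 4 eliminated.
Round 3: Option 1 11, Option 2 14, Option 5 12, Option 6 8. Option 6 eliminated.
Round 4: Option 1 11, Option 2 20, Option 5 14. Option 1 eliminated.
Round 5: Option 2 20, Option 5 25. Option 5 has a majority (≥23).

Option 5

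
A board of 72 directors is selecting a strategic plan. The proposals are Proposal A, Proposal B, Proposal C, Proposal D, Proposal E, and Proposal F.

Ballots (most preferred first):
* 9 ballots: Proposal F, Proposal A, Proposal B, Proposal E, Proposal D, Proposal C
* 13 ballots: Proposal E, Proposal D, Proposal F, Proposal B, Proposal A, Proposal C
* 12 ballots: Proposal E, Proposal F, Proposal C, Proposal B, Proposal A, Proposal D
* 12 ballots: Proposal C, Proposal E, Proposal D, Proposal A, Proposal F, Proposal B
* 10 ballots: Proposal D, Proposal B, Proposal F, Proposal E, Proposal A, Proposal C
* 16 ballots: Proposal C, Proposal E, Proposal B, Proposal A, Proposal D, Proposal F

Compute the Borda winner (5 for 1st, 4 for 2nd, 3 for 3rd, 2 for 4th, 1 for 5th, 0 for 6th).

Proposal E

Proposal A: 9×4 + 13×1 + 12×1 + 12×2 + 10×1 + 16×2 = 127
Proposal B: 9×3 + 13×2 + 12×2 + 12×0 + 10×4 + 16×3 = 165
Proposal C: 9×0 + 13×0 + 12×3 + 12×5 + 10×0 + 16×5 = 176
Proposal D: 9×1 + 13×4 + 12×0 + 12×3 + 10×5 + 16×1 = 163
Proposal E: 9×2 + 13×5 + 12×5 + 12×4 + 10×2 + 16×4 = 275
Proposal F: 9×5 + 13×3 + 12×4 + 12×1 + 10×3 + 16×0 = 174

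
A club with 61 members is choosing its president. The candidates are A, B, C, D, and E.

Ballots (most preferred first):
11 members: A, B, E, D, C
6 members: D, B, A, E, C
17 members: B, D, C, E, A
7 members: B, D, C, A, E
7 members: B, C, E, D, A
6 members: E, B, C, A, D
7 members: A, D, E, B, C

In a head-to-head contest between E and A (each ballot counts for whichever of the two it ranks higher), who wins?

E is ranked above A on 30 ballots; A above E on 31.

A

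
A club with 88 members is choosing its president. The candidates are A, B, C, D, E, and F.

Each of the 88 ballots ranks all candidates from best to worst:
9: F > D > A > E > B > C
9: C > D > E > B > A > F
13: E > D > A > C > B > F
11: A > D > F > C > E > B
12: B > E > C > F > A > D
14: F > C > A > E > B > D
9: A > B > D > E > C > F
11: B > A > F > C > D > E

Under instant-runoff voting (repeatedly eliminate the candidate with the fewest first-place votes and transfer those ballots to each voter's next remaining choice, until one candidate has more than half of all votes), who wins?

Round 1: A 20, B 23, C 9, D 0, E 13, F 23. D eliminated.
Round 2: A 20, B 23, C 9, E 13, F 23. C eliminated.
Round 3: A 20, B 23, E 22, F 23. A eliminated.
Round 4: B 32, E 22, F 34. E eliminated.
Round 5: B 54, F 34. B has a majority (≥45).

B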